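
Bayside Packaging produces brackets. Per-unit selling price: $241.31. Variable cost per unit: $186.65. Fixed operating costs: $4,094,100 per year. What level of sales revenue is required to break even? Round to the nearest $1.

CM per unit = $241.31 − $186.65 = $54.66; CM ratio = $54.66 / $241.31 = 0.2265.
Break-even revenue = fixed costs × price ÷ CM = $4,094,100 × $241.31 ÷ $54.66 = $18,074,410.

$18,074,410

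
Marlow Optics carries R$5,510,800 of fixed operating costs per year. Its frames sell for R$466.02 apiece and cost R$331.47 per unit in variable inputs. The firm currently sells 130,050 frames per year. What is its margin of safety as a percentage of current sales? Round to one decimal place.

Each unit contributes R$466.02 − R$331.47 = R$134.55. Break-even units = R$5,510,800 ÷ R$134.55 = 40,957.26; break-even revenue = 40,957.26 × R$466.02 = R$19,086,904.62.
Actual sales revenue = 130,050 × R$466.02 = R$60,605,901.00.
Margin of safety = (R$60,605,901.00 − R$19,086,904.62) ÷ R$60,605,901.00 = 68.5%.

68.5%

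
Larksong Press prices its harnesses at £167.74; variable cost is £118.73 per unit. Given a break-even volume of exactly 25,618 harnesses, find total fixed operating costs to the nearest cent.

£1,255,538.18

Unit CM = price − variable cost = £167.74 − £118.73 = £49.01.
Fixed costs = break-even units × CM = 25,618 × £49.01 = £1,255,538.18.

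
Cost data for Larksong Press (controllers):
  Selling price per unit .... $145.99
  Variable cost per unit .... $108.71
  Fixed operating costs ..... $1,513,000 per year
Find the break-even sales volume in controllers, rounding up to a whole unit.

Unit CM = price − variable cost = $145.99 − $108.71 = $37.28.
Units to break even: $1,513,000 ÷ $37.28 = 40,584.76, rounded up to 40,585.

40,585 controllers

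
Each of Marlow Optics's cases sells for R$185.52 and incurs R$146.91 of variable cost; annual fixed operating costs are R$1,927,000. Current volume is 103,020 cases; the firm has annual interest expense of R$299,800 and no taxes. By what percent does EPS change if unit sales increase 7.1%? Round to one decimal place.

+16.1%

Contribution at this volume is 103,020 × R$38.61 = R$3,977,602.20.
Operating income = contribution − fixed costs = R$3,977,602.20 − R$1,927,000 = R$2,050,602.20.
Interest = R$299,800.00, so EBIT − I = R$1,750,802.20.
DCL = total CM / (EBIT − I) = R$3,977,602.20 / R$1,750,802.20 = 2.2719.
EPS therefore changes by 2.2719 × (+7.1%) = +16.1%.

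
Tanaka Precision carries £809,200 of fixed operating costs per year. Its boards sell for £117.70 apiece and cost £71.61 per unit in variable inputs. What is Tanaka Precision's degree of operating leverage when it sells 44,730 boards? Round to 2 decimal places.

Total contribution margin = 44,730 × £46.09 = £2,061,605.70.
EBIT = £2,061,605.70 − £809,200 = £1,252,405.70.
So DOL = total CM / EBIT = £2,061,605.70 / £1,252,405.70 = 1.6461.

1.65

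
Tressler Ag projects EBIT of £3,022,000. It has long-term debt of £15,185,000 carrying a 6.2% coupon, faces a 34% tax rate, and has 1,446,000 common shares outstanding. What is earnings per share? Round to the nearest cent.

£0.95

Pre-tax income = £3,022,000 − £941,470.00 = £2,080,530.00.
After tax at 34%: net income = £2,080,530.00 × 0.66 = £1,373,149.80.
EPS = £1,373,149.80 ÷ 1,446,000 = £0.95.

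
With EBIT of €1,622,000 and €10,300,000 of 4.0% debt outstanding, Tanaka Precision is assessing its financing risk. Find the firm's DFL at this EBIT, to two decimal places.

1.34

Annual interest charges come to €412,000.00.
Degree of financial leverage = EBIT / (EBIT − interest) = €1,622,000 / €1,210,000.00 = 1.3405.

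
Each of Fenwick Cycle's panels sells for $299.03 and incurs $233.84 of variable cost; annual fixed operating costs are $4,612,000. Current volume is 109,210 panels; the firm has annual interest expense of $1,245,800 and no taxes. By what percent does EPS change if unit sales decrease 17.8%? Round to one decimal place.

-100.4%

Contribution at this volume is 109,210 × $65.19 = $7,119,399.90.
Operating income = contribution − fixed costs = $7,119,399.90 − $4,612,000 = $2,507,399.90.
Interest = $1,245,800.00, so EBIT − I = $1,261,599.90.
Degree of combined leverage = contribution ÷ (EBIT − I) = $7,119,399.90 ÷ $1,261,599.90 = 5.6432.
EPS therefore changes by 5.6432 × (-17.8%) = -100.4%.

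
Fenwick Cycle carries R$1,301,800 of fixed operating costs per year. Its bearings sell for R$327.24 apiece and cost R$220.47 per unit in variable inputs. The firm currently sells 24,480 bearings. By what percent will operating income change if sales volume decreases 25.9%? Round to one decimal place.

Contribution at this volume is 24,480 × R$106.77 = R$2,613,729.60.
EBIT = R$2,613,729.60 − R$1,301,800 = R$1,311,929.60.
Degree of operating leverage = R$2,613,729.60 / R$1,311,929.60 = 1.9923.
So EBIT moves 1.9923 × (-25.9%) = -51.6%.

-51.6%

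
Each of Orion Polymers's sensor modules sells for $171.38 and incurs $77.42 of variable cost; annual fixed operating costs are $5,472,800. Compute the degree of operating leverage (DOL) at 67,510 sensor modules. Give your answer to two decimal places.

7.29

At 67,510 units, contribution = 67,510 × $93.96 = $6,343,239.60.
EBIT = $6,343,239.60 − $5,472,800 = $870,439.60.
DOL = contribution ÷ EBIT = $6,343,239.60 ÷ $870,439.60 = 7.2874.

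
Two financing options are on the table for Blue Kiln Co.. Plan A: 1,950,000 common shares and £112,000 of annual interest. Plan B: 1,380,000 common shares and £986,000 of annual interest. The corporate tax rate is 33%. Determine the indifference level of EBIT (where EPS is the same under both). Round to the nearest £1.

£3,102,000

At indifference, (EBIT − 112,000)(1 − t)/1,950,000 = (EBIT − 986,000)(1 − t)/1,380,000.
Cancelling (1 − t) and cross-multiplying: 1,380,000·(EBIT − 112,000) = 1,950,000·(EBIT − 986,000).
Solving, EBIT = (986,000·1,950,000 − 112,000·1,380,000) / (1,950,000 − 1,380,000) = 1,768,140,000,000 / 570,000 = 3,102,000.00.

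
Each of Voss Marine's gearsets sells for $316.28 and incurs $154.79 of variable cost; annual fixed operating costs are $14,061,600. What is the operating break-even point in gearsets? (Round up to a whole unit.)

87,075 gearsets

Each unit contributes $316.28 − $154.79 = $161.49.
Break-even volume = fixed costs ÷ CM per unit = $14,061,600 ÷ $161.49 = 87,074.12, so 87,075 gearsets.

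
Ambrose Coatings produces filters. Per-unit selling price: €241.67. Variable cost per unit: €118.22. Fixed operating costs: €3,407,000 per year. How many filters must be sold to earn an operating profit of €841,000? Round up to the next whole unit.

Each unit contributes €241.67 − €118.22 = €123.45.
Need Q such that Q × €123.45 − €3,407,000 = €841,000, i.e. Q = €4,248,000 / €123.45 = 34,410.69 → 34,411.

34,411 filters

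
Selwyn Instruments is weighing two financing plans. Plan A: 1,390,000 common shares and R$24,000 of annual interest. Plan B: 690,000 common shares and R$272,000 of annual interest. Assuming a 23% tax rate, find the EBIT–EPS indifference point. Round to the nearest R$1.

Set EPS_A = EPS_B: (EBIT − R$24,000)(1 − 0.23) ÷ 1,390,000 = (EBIT − R$272,000)(1 − 0.23) ÷ 690,000.
The (1 − t) factor cancels: (EBIT − 24,000) × 690,000 = (EBIT − 272,000) × 1,390,000.
Solving, EBIT = (272,000·1,390,000 − 24,000·690,000) / (1,390,000 − 690,000) = 361,520,000,000 / 700,000 = 516,457.14.

R$516,457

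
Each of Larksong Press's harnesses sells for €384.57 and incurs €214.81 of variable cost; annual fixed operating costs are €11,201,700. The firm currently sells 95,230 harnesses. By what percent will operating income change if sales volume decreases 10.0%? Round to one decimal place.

At 95,230 units, contribution = 95,230 × €169.76 = €16,166,244.80.
EBIT = €16,166,244.80 − €11,201,700 = €4,964,544.80.
Degree of operating leverage = €16,166,244.80 / €4,964,544.80 = 3.2563.
%ΔEBIT = DOL × %ΔSales = 3.2563 × -10.0% = -32.6%.

-32.6%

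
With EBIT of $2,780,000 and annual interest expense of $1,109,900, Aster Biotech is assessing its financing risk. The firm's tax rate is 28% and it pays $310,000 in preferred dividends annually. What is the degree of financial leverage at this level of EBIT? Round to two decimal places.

Annual interest charges come to $1,109,900.00.
Preferred dividends grossed up pre-tax: $310,000 / (1 − 0.28) = $430,555.56.
DFL = EBIT ÷ [EBIT − I − D_p/(1−t)] = $2,780,000 ÷ [$2,780,000 − $1,109,900.00 − $430,555.56] = $2,780,000 ÷ $1,239,544.44 = 2.2428.

2.24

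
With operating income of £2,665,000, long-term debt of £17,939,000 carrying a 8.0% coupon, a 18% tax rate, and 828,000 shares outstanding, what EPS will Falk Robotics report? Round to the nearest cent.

Interest = £1,435,120.00, so EBT = £2,665,000 − £1,435,120.00 = £1,229,880.00.
Net income = £1,229,880.00 × (1 − 0.18) = £1,008,501.60.
EPS = £1,008,501.60 ÷ 828,000 = £1.22.

£1.22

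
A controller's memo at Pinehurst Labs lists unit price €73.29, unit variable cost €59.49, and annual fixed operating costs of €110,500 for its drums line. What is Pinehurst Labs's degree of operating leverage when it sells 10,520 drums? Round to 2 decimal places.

4.19

Contribution at this volume is 10,520 × €13.80 = €145,176.00.
Operating income = contribution − fixed costs = €145,176.00 − €110,500 = €34,676.00.
DOL = contribution ÷ EBIT = €145,176.00 ÷ €34,676.00 = 4.1866.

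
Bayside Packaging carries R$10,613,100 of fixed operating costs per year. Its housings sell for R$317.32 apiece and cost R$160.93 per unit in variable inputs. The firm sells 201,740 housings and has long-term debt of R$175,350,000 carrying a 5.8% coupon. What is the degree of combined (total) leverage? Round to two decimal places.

2.93

Contribution at this volume is 201,740 × R$156.39 = R$31,550,118.60.
Operating income = contribution − fixed costs = R$31,550,118.60 − R$10,613,100 = R$20,937,018.60. Interest = R$10,170,300.00, so EBIT − I = R$10,766,718.60.
Degree of total leverage = total CM / (EBIT − interest) = R$31,550,118.60 / R$10,766,718.60 = 2.9303.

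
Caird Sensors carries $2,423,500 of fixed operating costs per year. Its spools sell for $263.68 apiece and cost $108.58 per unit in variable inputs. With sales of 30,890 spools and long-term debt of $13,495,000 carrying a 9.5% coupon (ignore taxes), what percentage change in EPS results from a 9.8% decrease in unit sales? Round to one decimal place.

Total contribution margin = 30,890 × $155.10 = $4,791,039.00.
Subtracting fixed costs: EBIT = $4,791,039.00 − $2,423,500 = $2,367,539.00.
After interest of $1,282,025.00, pre-tax earnings = $1,085,514.00.
Degree of combined leverage = contribution ÷ (EBIT − I) = $4,791,039.00 ÷ $1,085,514.00 = 4.4136.
EPS therefore changes by 4.4136 × (-9.8%) = -43.3%.

-43.3%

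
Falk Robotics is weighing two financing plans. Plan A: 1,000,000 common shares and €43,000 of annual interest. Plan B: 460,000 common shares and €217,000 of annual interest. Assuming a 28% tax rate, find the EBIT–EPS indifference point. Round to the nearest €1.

€365,222

At indifference, (EBIT − 43,000)(1 − t)/1,000,000 = (EBIT − 217,000)(1 − t)/460,000.
The (1 − t) factor cancels: (EBIT − 43,000) × 460,000 = (EBIT − 217,000) × 1,000,000.
Solving, EBIT = (217,000·1,000,000 − 43,000·460,000) / (1,000,000 − 460,000) = 197,220,000,000 / 540,000 = 365,222.22.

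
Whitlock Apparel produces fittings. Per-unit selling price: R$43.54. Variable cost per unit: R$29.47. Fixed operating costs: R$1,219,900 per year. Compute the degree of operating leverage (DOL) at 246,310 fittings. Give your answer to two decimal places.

At 246,310 units, contribution = 246,310 × R$14.07 = R$3,465,581.70.
EBIT = R$3,465,581.70 − R$1,219,900 = R$2,245,681.70.
DOL = contribution ÷ EBIT = R$3,465,581.70 ÷ R$2,245,681.70 = 1.5432.

1.54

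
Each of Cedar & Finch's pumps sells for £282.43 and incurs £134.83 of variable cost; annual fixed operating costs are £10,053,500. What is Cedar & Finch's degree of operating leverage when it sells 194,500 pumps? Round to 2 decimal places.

1.54

At 194,500 units, contribution = 194,500 × £147.60 = £28,708,200.00.
Operating income = contribution − fixed costs = £28,708,200.00 − £10,053,500 = £18,654,700.00.
So DOL = total CM / EBIT = £28,708,200.00 / £18,654,700.00 = 1.5389.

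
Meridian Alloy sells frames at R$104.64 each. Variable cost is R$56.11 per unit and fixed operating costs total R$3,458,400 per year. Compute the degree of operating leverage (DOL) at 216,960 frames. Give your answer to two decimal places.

Contribution at this volume is 216,960 × R$48.53 = R$10,529,068.80.
Operating income = contribution − fixed costs = R$10,529,068.80 − R$3,458,400 = R$7,070,668.80.
Degree of operating leverage = R$10,529,068.80 / R$7,070,668.80 = 1.4891.

1.49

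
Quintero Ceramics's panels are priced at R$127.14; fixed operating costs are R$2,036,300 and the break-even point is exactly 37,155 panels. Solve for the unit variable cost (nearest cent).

R$72.33

Contribution per unit must be FC / Q = R$2,036,300 / 37,155 = R$54.8055.
Hence VC = price − CM = R$127.14 − R$54.8055 = R$72.33.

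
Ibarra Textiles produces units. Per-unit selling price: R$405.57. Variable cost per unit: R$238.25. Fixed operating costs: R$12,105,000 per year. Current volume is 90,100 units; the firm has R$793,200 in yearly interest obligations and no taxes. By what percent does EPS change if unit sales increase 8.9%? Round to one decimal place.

At 90,100 units, contribution = 90,100 × R$167.32 = R$15,075,532.00.
Operating income = contribution − fixed costs = R$15,075,532.00 − R$12,105,000 = R$2,970,532.00.
After interest of R$793,200.00, pre-tax earnings = R$2,177,332.00.
Degree of combined leverage = contribution ÷ (EBIT − I) = R$15,075,532.00 ÷ R$2,177,332.00 = 6.9239.
%ΔEPS = DCL × %ΔSales = 6.9239 × +8.9% = +61.6%.

+61.6%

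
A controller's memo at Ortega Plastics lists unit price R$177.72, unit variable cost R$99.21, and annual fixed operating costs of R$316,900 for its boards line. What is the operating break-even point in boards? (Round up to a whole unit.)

Each unit contributes R$177.72 − R$99.21 = R$78.51.
Break-even volume = fixed costs ÷ CM per unit = R$316,900 ÷ R$78.51 = 4,036.43, so 4,037 boards.

4,037 boards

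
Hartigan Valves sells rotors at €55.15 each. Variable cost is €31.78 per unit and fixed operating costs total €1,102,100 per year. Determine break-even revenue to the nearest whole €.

Contribution margin per unit = €55.15 − €31.78 = €23.37, a CM ratio of €23.37 ÷ €55.15 = 0.4238.
Break-even sales = FC ÷ CM ratio = €1,102,100 × €55.15 / €23.37 = €2,600,805.

€2,600,805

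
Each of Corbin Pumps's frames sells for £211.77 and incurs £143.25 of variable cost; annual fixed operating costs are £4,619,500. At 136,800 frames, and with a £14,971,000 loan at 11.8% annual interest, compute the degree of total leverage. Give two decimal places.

At 136,800 units, contribution = 136,800 × £68.52 = £9,373,536.00.
Operating income = contribution − fixed costs = £9,373,536.00 − £4,619,500 = £4,754,036.00. Interest = £1,766,578.00.
DOL = £9,373,536.00 ÷ £4,754,036.00 = 1.9717; DFL = £4,754,036.00 ÷ £2,987,458.00 = 1.5913.
DCL = DOL × DFL = 1.9717 × 1.5913 = 3.1376.

3.14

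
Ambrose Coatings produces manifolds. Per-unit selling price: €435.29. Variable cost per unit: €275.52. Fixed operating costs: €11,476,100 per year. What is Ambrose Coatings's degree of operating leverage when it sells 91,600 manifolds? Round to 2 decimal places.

Total contribution margin = 91,600 × €159.77 = €14,634,932.00.
EBIT = €14,634,932.00 − €11,476,100 = €3,158,832.00.
So DOL = total CM / EBIT = €14,634,932.00 / €3,158,832.00 = 4.6330.

4.63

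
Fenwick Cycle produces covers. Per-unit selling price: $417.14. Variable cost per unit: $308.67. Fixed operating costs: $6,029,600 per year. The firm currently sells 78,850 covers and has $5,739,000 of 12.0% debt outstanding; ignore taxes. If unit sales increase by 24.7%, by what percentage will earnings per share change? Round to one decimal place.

At 78,850 units, contribution = 78,850 × $108.47 = $8,552,859.50.
Operating income = contribution − fixed costs = $8,552,859.50 − $6,029,600 = $2,523,259.50.
After interest of $688,680.00, pre-tax earnings = $1,834,579.50.
DCL = total CM / (EBIT − I) = $8,552,859.50 / $1,834,579.50 = 4.6620.
%ΔEPS = DCL × %ΔSales = 4.6620 × +24.7% = +115.2%.

+115.2%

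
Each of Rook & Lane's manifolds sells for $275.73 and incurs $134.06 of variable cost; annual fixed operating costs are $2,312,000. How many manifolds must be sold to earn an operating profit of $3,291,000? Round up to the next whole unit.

39,550 manifolds

Contribution margin per unit = $275.73 − $134.06 = $141.67.
Units = (FC + target) / CM = ($2,312,000 + $3,291,000) / $141.67 = 39,549.66, so 39,550 manifolds.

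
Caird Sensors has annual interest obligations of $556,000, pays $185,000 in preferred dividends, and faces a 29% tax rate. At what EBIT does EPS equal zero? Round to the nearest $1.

Preferred dividends are paid after tax, so their pre-tax equivalent is $185,000 ÷ (1 − 0.29) = $260,563.38.
EPS = 0 when EBIT covers interest plus the pre-tax preferred burden: $556,000 + $260,563.38 = $816,563.38.

$816,563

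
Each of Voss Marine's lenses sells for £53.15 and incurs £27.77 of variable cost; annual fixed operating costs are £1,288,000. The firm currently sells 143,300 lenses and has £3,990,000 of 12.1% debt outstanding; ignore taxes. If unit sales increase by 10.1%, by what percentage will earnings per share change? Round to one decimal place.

+19.7%

Contribution at this volume is 143,300 × £25.38 = £3,636,954.00.
EBIT = £3,636,954.00 − £1,288,000 = £2,348,954.00.
Interest = £482,790.00, so EBIT − I = £1,866,164.00.
DCL = total CM / (EBIT − I) = £3,636,954.00 / £1,866,164.00 = 1.9489.
EPS therefore changes by 1.9489 × (+10.1%) = +19.7%.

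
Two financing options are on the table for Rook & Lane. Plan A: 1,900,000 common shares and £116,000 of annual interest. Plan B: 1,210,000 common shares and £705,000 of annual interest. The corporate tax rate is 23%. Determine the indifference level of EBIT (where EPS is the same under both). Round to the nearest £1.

£1,737,884

At indifference, (EBIT − 116,000)(1 − t)/1,900,000 = (EBIT − 705,000)(1 − t)/1,210,000.
Cancelling (1 − t) and cross-multiplying: 1,210,000·(EBIT − 116,000) = 1,900,000·(EBIT − 705,000).
Solving, EBIT = (705,000·1,900,000 − 116,000·1,210,000) / (1,900,000 − 1,210,000) = 1,199,140,000,000 / 690,000 = 1,737,884.06.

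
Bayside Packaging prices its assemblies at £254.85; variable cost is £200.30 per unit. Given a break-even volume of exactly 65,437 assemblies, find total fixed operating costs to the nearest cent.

£3,569,588.35

Each unit contributes £254.85 − £200.30 = £54.55.
Since BE = FC / CM, FC = 65,437 × £54.55 = £3,569,588.35.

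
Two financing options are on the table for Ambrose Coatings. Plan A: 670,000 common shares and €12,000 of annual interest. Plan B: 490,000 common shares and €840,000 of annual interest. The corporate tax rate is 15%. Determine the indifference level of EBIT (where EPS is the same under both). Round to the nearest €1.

At indifference, (EBIT − 12,000)(1 − t)/670,000 = (EBIT − 840,000)(1 − t)/490,000.
Cancelling (1 − t) and cross-multiplying: 490,000·(EBIT − 12,000) = 670,000·(EBIT − 840,000).
EBIT × (670,000 − 490,000) = 840,000 × 670,000 − 12,000 × 490,000 = 556,920,000,000, so EBIT = 556,920,000,000 ÷ 180,000 = 3,094,000.00.

€3,094,000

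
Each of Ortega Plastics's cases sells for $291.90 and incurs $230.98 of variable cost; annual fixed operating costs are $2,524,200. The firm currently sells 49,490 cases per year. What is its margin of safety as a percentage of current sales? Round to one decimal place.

16.3%

Unit CM = price − variable cost = $291.90 − $230.98 = $60.92. Break-even units = $2,524,200 ÷ $60.92 = 41,434.67; break-even revenue = 41,434.67 × $291.90 = $12,094,779.71.
Current sales = 49,490 × $291.90 = $14,446,131.00.
Margin of safety = ($14,446,131.00 − $12,094,779.71) ÷ $14,446,131.00 = 16.3%.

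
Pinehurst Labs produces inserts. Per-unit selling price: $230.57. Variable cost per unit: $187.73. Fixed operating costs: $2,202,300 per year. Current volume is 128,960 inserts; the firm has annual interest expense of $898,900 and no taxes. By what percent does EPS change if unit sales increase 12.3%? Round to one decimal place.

At 128,960 units, contribution = 128,960 × $42.84 = $5,524,646.40.
Subtracting fixed costs: EBIT = $5,524,646.40 − $2,202,300 = $3,322,346.40.
Interest = $898,900.00, so EBIT − I = $2,423,446.40.
DCL = total CM / (EBIT − I) = $5,524,646.40 / $2,423,446.40 = 2.2797.
%ΔEPS = DCL × %ΔSales = 2.2797 × +12.3% = +28.0%.

+28.0%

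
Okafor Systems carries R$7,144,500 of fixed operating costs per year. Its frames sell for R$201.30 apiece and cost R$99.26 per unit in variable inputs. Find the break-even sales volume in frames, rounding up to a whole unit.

70,017 frames

Unit CM = price − variable cost = R$201.30 − R$99.26 = R$102.04.
Units to break even: R$7,144,500 ÷ R$102.04 = 70,016.66, rounded up to 70,017.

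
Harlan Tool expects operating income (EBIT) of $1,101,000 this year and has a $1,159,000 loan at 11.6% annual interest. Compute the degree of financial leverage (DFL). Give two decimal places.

1.14

Interest = $134,444.00.
Degree of financial leverage = EBIT / (EBIT − interest) = $1,101,000 / $966,556.00 = 1.1391.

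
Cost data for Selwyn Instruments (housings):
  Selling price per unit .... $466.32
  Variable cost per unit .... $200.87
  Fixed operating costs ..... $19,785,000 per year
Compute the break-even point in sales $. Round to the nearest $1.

Contribution margin per unit = $466.32 − $200.87 = $265.45, a CM ratio of $265.45 ÷ $466.32 = 0.5692.
Break-even revenue = fixed costs × price ÷ CM = $19,785,000 × $466.32 ÷ $265.45 = $34,756,607.

$34,756,607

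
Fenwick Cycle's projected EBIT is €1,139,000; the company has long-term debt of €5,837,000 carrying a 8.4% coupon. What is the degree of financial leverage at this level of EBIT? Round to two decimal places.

1.76

Interest = €490,308.00.
DFL = EBIT ÷ (EBIT − I) = €1,139,000 ÷ (€1,139,000 − €490,308.00) = €1,139,000 ÷ €648,692.00 = 1.7558.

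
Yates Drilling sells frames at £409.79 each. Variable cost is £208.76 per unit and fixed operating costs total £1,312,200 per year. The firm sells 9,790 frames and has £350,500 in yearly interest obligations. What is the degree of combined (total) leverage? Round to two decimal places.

6.44

At 9,790 units, contribution = 9,790 × £201.03 = £1,968,083.70.
EBIT = £1,968,083.70 − £1,312,200 = £655,883.70. Interest = £350,500.00.
DOL = £1,968,083.70 ÷ £655,883.70 = 3.0007; DFL = £655,883.70 ÷ £305,383.70 = 2.1477.
DCL = DOL × DFL = 3.0007 × 2.1477 = 6.4446.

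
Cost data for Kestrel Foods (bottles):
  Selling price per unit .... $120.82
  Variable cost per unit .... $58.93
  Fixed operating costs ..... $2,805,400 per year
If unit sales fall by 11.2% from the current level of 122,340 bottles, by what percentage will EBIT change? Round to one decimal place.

Contribution at this volume is 122,340 × $61.89 = $7,571,622.60.
Subtracting fixed costs: EBIT = $7,571,622.60 − $2,805,400 = $4,766,222.60.
Degree of operating leverage = $7,571,622.60 / $4,766,222.60 = 1.5886.
%ΔEBIT = DOL × %ΔSales = 1.5886 × -11.2% = -17.8%.

-17.8%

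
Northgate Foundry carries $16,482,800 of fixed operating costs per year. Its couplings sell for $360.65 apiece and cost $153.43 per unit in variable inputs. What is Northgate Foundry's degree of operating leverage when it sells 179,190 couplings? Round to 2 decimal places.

Total contribution margin = 179,190 × $207.22 = $37,131,751.80.
Subtracting fixed costs: EBIT = $37,131,751.80 − $16,482,800 = $20,648,951.80.
Degree of operating leverage = $37,131,751.80 / $20,648,951.80 = 1.7982.

1.80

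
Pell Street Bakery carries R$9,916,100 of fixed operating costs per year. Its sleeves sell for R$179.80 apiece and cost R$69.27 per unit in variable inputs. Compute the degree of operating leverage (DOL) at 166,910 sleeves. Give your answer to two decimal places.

Total contribution margin = 166,910 × R$110.53 = R$18,448,562.30.
Operating income = contribution − fixed costs = R$18,448,562.30 − R$9,916,100 = R$8,532,462.30.
DOL = contribution ÷ EBIT = R$18,448,562.30 ÷ R$8,532,462.30 = 2.1622.

2.16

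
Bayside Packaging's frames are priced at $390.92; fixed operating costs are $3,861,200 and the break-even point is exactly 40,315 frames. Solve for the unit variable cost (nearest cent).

Contribution per unit must be FC / Q = $3,861,200 / 40,315 = $95.7758.
Hence VC = price − CM = $390.92 − $95.7758 = $295.14.

$295.14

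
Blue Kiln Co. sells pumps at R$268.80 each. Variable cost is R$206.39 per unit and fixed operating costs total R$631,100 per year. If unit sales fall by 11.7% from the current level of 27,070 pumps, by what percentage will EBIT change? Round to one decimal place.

-18.7%

Total contribution margin = 27,070 × R$62.41 = R$1,689,438.70.
EBIT = R$1,689,438.70 − R$631,100 = R$1,058,338.70.
So DOL = total CM / EBIT = R$1,689,438.70 / R$1,058,338.70 = 1.5963.
%ΔEBIT = DOL × %ΔSales = 1.5963 × -11.7% = -18.7%.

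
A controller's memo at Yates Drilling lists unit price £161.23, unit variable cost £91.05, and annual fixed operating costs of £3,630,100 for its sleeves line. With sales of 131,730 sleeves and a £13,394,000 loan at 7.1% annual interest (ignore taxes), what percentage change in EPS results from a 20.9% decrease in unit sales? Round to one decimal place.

Contribution at this volume is 131,730 × £70.18 = £9,244,811.40.
EBIT = £9,244,811.40 − £3,630,100 = £5,614,711.40.
After interest of £950,974.00, pre-tax earnings = £4,663,737.40.
Degree of combined leverage = contribution ÷ (EBIT − I) = £9,244,811.40 ÷ £4,663,737.40 = 1.9823.
EPS therefore changes by 1.9823 × (-20.9%) = -41.4%.

-41.4%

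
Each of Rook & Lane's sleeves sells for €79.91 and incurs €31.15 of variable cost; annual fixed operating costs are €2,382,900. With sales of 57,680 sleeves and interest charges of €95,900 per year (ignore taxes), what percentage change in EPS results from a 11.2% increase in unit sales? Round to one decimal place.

Contribution at this volume is 57,680 × €48.76 = €2,812,476.80.
Operating income = contribution − fixed costs = €2,812,476.80 − €2,382,900 = €429,576.80.
Interest = €95,900.00, so EBIT − I = €333,676.80.
DCL = total CM / (EBIT − I) = €2,812,476.80 / €333,676.80 = 8.4287.
%ΔEPS = DCL × %ΔSales = 8.4287 × +11.2% = +94.4%.

+94.4%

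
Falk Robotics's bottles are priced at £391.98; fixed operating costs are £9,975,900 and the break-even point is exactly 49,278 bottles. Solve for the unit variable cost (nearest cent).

£189.54

Contribution per unit must be FC / Q = £9,975,900 / 49,278 = £202.4413.
Variable cost per unit = £391.98 − £202.4413 = £189.54.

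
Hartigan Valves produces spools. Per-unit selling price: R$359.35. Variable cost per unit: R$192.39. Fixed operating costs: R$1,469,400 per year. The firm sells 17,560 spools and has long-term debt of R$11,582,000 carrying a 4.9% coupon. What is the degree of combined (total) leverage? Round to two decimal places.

Total contribution margin = 17,560 × R$166.96 = R$2,931,817.60.
Subtracting fixed costs: EBIT = R$2,931,817.60 − R$1,469,400 = R$1,462,417.60. Interest = R$567,518.00, so EBIT − I = R$894,899.60.
Degree of total leverage = total CM / (EBIT − interest) = R$2,931,817.60 / R$894,899.60 = 3.2761.

3.28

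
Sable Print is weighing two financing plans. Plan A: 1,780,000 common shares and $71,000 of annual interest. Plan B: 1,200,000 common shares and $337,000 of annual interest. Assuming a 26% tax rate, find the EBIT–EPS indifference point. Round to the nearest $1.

Set EPS_A = EPS_B: (EBIT − $71,000)(1 − 0.26) ÷ 1,780,000 = (EBIT − $337,000)(1 − 0.26) ÷ 1,200,000.
The (1 − t) factor cancels: (EBIT − 71,000) × 1,200,000 = (EBIT − 337,000) × 1,780,000.
EBIT × (1,780,000 − 1,200,000) = 337,000 × 1,780,000 − 71,000 × 1,200,000 = 514,660,000,000, so EBIT = 514,660,000,000 ÷ 580,000 = 887,344.83.

$887,345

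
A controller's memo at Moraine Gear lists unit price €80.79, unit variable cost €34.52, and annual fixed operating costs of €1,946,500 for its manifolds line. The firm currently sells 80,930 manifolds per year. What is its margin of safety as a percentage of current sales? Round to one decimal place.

48.0%

Unit CM = price − variable cost = €80.79 − €34.52 = €46.27. Break-even units = €1,946,500 ÷ €46.27 = 42,068.29; break-even revenue = 42,068.29 × €80.79 = €3,398,697.54.
Actual sales revenue = 80,930 × €80.79 = €6,538,334.70.
Margin of safety = (€6,538,334.70 − €3,398,697.54) ÷ €6,538,334.70 = 48.0%.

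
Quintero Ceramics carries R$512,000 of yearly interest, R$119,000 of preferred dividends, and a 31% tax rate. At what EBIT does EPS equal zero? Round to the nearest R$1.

Preferred dividends are paid after tax, so their pre-tax equivalent is R$119,000 ÷ (1 − 0.31) = R$172,463.77.
EPS = 0 when EBIT covers interest plus the pre-tax preferred burden: R$512,000 + R$172,463.77 = R$684,463.77.

R$684,464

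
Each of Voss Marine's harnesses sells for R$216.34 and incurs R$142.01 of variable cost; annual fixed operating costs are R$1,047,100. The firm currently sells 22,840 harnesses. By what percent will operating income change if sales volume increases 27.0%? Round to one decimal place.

+70.5%

Contribution at this volume is 22,840 × R$74.33 = R$1,697,697.20.
Subtracting fixed costs: EBIT = R$1,697,697.20 − R$1,047,100 = R$650,597.20.
Degree of operating leverage = R$1,697,697.20 / R$650,597.20 = 2.6094.
%ΔEBIT = DOL × %ΔSales = 2.6094 × +27.0% = +70.5%.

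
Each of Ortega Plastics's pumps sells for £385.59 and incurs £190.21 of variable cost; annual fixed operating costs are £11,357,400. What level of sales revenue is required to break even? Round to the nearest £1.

£22,414,269

CM per unit = £385.59 − £190.21 = £195.38; CM ratio = £195.38 / £385.59 = 0.5067.
Break-even revenue = fixed costs × price ÷ CM = £11,357,400 × £385.59 ÷ £195.38 = £22,414,269.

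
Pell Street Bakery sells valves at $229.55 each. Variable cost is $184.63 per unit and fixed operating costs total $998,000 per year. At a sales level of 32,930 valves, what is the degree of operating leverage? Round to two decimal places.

At 32,930 units, contribution = 32,930 × $44.92 = $1,479,215.60.
Operating income = contribution − fixed costs = $1,479,215.60 − $998,000 = $481,215.60.
DOL = contribution ÷ EBIT = $1,479,215.60 ÷ $481,215.60 = 3.0739.

3.07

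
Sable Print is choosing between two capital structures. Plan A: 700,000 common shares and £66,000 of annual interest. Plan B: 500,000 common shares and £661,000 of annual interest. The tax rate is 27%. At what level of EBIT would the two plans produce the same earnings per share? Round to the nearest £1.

£2,148,500

At indifference, (EBIT − 66,000)(1 − t)/700,000 = (EBIT − 661,000)(1 − t)/500,000.
Cancelling (1 − t) and cross-multiplying: 500,000·(EBIT − 66,000) = 700,000·(EBIT − 661,000).
EBIT × (700,000 − 500,000) = 661,000 × 700,000 − 66,000 × 500,000 = 429,700,000,000, so EBIT = 429,700,000,000 ÷ 200,000 = 2,148,500.00.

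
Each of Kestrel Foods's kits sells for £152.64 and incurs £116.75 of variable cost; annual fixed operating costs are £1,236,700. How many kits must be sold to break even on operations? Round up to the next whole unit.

Each unit contributes £152.64 − £116.75 = £35.89.
Break-even Q = £1,236,700 / £35.89 = 34,458.07 → 34,459 kits.

34,459 kits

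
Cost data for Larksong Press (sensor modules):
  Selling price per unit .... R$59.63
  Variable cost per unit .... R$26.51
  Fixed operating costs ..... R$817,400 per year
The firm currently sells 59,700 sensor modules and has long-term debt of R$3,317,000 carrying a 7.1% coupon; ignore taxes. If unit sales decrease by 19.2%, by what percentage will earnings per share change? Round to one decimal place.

Contribution at this volume is 59,700 × R$33.12 = R$1,977,264.00.
Subtracting fixed costs: EBIT = R$1,977,264.00 − R$817,400 = R$1,159,864.00.
After interest of R$235,507.00, pre-tax earnings = R$924,357.00.
Degree of combined leverage = contribution ÷ (EBIT − I) = R$1,977,264.00 ÷ R$924,357.00 = 2.1391.
%ΔEPS = DCL × %ΔSales = 2.1391 × -19.2% = -41.1%.

-41.1%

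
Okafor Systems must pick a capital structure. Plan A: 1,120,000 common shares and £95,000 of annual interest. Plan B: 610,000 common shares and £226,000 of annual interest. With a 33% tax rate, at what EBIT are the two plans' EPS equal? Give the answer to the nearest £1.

£382,686

At indifference, (EBIT − 95,000)(1 − t)/1,120,000 = (EBIT − 226,000)(1 − t)/610,000.
Cancelling (1 − t) and cross-multiplying: 610,000·(EBIT − 95,000) = 1,120,000·(EBIT − 226,000).
Solving, EBIT = (226,000·1,120,000 − 95,000·610,000) / (1,120,000 − 610,000) = 195,170,000,000 / 510,000 = 382,686.27.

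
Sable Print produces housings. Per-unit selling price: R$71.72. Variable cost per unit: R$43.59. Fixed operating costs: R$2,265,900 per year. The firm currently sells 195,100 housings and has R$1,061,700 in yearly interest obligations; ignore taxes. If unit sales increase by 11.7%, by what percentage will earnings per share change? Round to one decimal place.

Contribution at this volume is 195,100 × R$28.13 = R$5,488,163.00.
Subtracting fixed costs: EBIT = R$5,488,163.00 − R$2,265,900 = R$3,222,263.00.
After interest of R$1,061,700.00, pre-tax earnings = R$2,160,563.00.
DCL = total CM / (EBIT − I) = R$5,488,163.00 / R$2,160,563.00 = 2.5402.
EPS therefore changes by 2.5402 × (+11.7%) = +29.7%.

+29.7%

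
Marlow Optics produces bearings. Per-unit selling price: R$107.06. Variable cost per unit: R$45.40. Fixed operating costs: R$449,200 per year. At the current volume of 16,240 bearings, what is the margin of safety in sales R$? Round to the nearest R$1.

R$958,710

Each unit contributes R$107.06 − R$45.40 = R$61.66. Break-even units = R$449,200 ÷ R$61.66 = 7,285.11; break-even revenue = 7,285.11 × R$107.06 = R$779,944.08.
Current sales = 16,240 × R$107.06 = R$1,738,654.40.
Margin of safety = R$1,738,654.40 − R$779,944.08 = R$958,710.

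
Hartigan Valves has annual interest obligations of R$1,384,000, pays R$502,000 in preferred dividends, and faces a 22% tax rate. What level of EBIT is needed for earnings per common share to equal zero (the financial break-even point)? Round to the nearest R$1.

R$2,027,590

Grossing the preferred dividend up to pre-tax terms: R$502,000 / (1 − 0.22) = R$643,589.74.
EPS = 0 when EBIT covers interest plus the pre-tax preferred burden: R$1,384,000 + R$643,589.74 = R$2,027,589.74.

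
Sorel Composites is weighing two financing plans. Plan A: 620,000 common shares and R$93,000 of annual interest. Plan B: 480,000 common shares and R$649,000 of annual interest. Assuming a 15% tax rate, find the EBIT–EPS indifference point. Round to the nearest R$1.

R$2,555,286

Set EPS_A = EPS_B: (EBIT − R$93,000)(1 − 0.15) ÷ 620,000 = (EBIT − R$649,000)(1 − 0.15) ÷ 480,000.
Cancelling (1 − t) and cross-multiplying: 480,000·(EBIT − 93,000) = 620,000·(EBIT − 649,000).
Solving, EBIT = (649,000·620,000 − 93,000·480,000) / (620,000 − 480,000) = 357,740,000,000 / 140,000 = 2,555,285.71.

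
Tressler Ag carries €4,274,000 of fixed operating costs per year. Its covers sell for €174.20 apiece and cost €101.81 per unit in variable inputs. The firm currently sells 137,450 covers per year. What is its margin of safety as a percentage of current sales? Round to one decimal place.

57.0%

Each unit contributes €174.20 − €101.81 = €72.39. Break-even units = €4,274,000 ÷ €72.39 = 59,041.30; break-even revenue = 59,041.30 × €174.20 = €10,284,995.17.
Current sales = 137,450 × €174.20 = €23,943,790.00.
Margin of safety = (€23,943,790.00 − €10,284,995.17) ÷ €23,943,790.00 = 57.0%.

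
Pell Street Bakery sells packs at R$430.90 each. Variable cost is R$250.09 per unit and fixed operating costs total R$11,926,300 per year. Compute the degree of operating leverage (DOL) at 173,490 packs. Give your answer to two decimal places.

1.61

Total contribution margin = 173,490 × R$180.81 = R$31,368,726.90.
Operating income = contribution − fixed costs = R$31,368,726.90 − R$11,926,300 = R$19,442,426.90.
So DOL = total CM / EBIT = R$31,368,726.90 / R$19,442,426.90 = 1.6134.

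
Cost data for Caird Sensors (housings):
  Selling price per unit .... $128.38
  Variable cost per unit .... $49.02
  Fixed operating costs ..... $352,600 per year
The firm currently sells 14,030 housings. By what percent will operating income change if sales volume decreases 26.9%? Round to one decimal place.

Contribution at this volume is 14,030 × $79.36 = $1,113,420.80.
EBIT = $1,113,420.80 − $352,600 = $760,820.80.
So DOL = total CM / EBIT = $1,113,420.80 / $760,820.80 = 1.4634.
%ΔEBIT = DOL × %ΔSales = 1.4634 × -26.9% = -39.4%.

-39.4%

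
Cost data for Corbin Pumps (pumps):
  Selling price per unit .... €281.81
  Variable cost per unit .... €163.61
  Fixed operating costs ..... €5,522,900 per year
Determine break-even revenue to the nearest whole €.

€13,167,584

CM per unit = €281.81 − €163.61 = €118.20; CM ratio = €118.20 / €281.81 = 0.4194.
Break-even revenue = fixed costs × price ÷ CM = €5,522,900 × €281.81 ÷ €118.20 = €13,167,584.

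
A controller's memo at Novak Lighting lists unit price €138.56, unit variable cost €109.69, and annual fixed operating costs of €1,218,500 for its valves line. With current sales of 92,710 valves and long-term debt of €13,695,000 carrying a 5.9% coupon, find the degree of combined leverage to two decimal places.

4.12

At 92,710 units, contribution = 92,710 × €28.87 = €2,676,537.70.
Operating income = contribution − fixed costs = €2,676,537.70 − €1,218,500 = €1,458,037.70. Interest = €808,005.00.
DOL = €2,676,537.70 ÷ €1,458,037.70 = 1.8357; DFL = €1,458,037.70 ÷ €650,032.70 = 2.2430.
DCL = DOL × DFL = 1.8357 × 2.2430 = 4.1175.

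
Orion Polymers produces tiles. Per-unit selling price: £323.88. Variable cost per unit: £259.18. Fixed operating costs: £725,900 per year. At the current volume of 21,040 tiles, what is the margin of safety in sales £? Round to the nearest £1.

Unit CM = price − variable cost = £323.88 − £259.18 = £64.70. Break-even units = £725,900 ÷ £64.70 = 11,219.47; break-even revenue = 11,219.47 × £323.88 = £3,633,763.40.
Current sales = 21,040 × £323.88 = £6,814,435.20.
Margin of safety = £6,814,435.20 − £3,633,763.40 = £3,180,672.

£3,180,672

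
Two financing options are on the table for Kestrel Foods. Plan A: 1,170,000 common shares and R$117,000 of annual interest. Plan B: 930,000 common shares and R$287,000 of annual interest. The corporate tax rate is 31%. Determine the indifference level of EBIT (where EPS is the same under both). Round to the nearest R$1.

R$945,750

Set EPS_A = EPS_B: (EBIT − R$117,000)(1 − 0.31) ÷ 1,170,000 = (EBIT − R$287,000)(1 − 0.31) ÷ 930,000.
The (1 − t) factor cancels: (EBIT − 117,000) × 930,000 = (EBIT − 287,000) × 1,170,000.
EBIT × (1,170,000 − 930,000) = 287,000 × 1,170,000 − 117,000 × 930,000 = 226,980,000,000, so EBIT = 226,980,000,000 ÷ 240,000 = 945,750.00.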